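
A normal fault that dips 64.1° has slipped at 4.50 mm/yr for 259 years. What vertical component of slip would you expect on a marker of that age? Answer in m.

1.05 m

dip-slip = rate × time = 4.50 mm/yr × 259 years = 1.165 m
throw = dip-slip × sin(dip) = 1.165 × sin(64.1°) = 1.05 m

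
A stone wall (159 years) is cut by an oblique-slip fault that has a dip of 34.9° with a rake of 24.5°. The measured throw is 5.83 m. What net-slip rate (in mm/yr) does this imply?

dip-slip = throw / sin(dip) = 5.83 / sin(34.9°) = 10.19 m
net slip = dip-slip / sin(rake) = 10.19 / sin(24.5°) = 24.57 m
rate = 24.57 m / 159 years = 0.155 m/yr = 155 mm/yr

155 mm/yr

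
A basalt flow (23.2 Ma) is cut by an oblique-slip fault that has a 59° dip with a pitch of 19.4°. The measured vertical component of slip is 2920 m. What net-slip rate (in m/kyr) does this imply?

0.442 m/kyr

dip-slip = throw / sin(dip) = 2920 / sin(59°) = 3407 m
net slip = dip-slip / sin(rake) = 3407 / sin(19.4°) = 10260 m
rate = 10260 m / 23.2 Ma = 0.000442 m/yr = 0.442 m/kyr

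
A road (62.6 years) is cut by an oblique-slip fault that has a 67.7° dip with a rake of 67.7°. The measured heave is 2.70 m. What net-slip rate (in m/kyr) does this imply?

dip-slip = heave / cos(dip) = 2.70 / cos(67.7°) = 7.115 m
net slip = dip-slip / sin(rake) = 7.115 / sin(67.7°) = 7.691 m
rate = 7.691 m / 62.6 years = 0.123 m/yr = 123 m/kyr

123 m/kyr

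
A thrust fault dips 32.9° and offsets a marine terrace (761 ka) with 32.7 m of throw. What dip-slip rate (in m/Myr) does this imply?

79.1 m/Myr

dip-slip = throw / sin(dip) = 32.7 m / sin(32.9°) = 60.20 m
rate = 60.20 m / 761 ka = 0.0000791 m/yr = 79.1 m/Myr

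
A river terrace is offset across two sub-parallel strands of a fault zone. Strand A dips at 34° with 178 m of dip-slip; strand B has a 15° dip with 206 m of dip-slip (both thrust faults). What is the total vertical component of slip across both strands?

153 m

throw_A = 178 × sin(34°) = 99.54 m
throw_B = 206 × sin(15°) = 53.32 m
total = 99.54 + 53.32 = 153 m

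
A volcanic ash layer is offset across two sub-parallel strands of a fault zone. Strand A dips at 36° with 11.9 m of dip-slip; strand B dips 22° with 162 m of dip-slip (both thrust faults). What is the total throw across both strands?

67.7 m

throw_A = 11.9 × sin(36°) = 6.995 m
throw_B = 162 × sin(22°) = 60.69 m
total = 6.995 + 60.69 = 67.7 m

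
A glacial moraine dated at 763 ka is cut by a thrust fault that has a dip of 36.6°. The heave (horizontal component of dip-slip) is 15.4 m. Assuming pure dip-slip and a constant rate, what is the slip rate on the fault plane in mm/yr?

dip-slip = heave / cos(dip) = 15.4 m / cos(36.6°) = 19.18 m
rate = 19.18 m / 763 ka = 0.0000251 m/yr = 0.0251 mm/yr

0.0251 mm/yr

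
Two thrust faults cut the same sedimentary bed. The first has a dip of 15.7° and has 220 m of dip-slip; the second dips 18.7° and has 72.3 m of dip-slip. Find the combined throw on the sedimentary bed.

throw_A = 220 × sin(15.7°) = 59.53 m
throw_B = 72.3 × sin(18.7°) = 23.18 m
total = 59.53 + 23.18 = 82.7 m

82.7 m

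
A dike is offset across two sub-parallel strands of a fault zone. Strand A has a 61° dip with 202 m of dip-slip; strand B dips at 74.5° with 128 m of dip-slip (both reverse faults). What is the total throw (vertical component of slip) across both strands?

throw_A = 202 × sin(61°) = 176.7 m
throw_B = 128 × sin(74.5°) = 123.3 m
total = 176.7 + 123.3 = 300 m

300 m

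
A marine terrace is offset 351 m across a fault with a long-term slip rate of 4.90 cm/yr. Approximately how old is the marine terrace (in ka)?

7.16 ka

age = offset / rate = 351 m / (4.90 cm/yr) = 7160 yr = 7.16 ka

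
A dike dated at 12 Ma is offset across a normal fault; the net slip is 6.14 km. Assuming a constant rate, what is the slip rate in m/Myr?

512 m/Myr

rate = 6.14 km / 12 Ma = 0.000512 m/yr = 512 m/Myr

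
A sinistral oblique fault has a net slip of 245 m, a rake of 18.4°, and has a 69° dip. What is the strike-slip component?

strike-slip = net slip × cos(rake) = 245 m × cos(18.4°) = 232 m

232 m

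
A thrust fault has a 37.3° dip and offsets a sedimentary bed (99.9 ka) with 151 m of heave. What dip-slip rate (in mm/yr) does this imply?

dip-slip = heave / cos(dip) = 151 m / cos(37.3°) = 189.8 m
rate = 189.8 m / 99.9 ka = 0.00190 m/yr = 1.90 mm/yr

1.90 mm/yr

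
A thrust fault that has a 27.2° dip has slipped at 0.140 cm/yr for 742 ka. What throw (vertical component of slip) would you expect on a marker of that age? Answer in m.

475 m

dip-slip = rate × time = 0.140 cm/yr × 742 ka = 1039 m
throw = dip-slip × sin(dip) = 1039 × sin(27.2°) = 475 m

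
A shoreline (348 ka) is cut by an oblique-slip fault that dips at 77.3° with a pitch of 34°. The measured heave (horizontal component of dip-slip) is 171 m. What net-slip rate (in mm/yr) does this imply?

4 mm/yr

dip-slip = heave / cos(dip) = 171 / cos(77.3°) = 777.8 m
net slip = dip-slip / sin(rake) = 777.8 / sin(34°) = 1391 m
rate = 1391 m / 348 ka = 0.00400 m/yr = 4 mm/yr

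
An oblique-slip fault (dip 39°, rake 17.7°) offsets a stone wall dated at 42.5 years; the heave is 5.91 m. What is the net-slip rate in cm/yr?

58.9 cm/yr

dip-slip = heave / cos(dip) = 5.91 / cos(39°) = 7.605 m
net slip = dip-slip / sin(rake) = 7.605 / sin(17.7°) = 25.01 m
rate = 25.01 m / 42.5 years = 0.589 m/yr = 58.9 cm/yr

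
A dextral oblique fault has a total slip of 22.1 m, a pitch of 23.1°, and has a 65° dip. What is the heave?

dip-slip = net slip × sin(rake) = 22.1 m × sin(23.1°) = 8.671 m
heave = dip-slip × cos(dip) = 8.671 × cos(65°) = 3.66 m

3.66 m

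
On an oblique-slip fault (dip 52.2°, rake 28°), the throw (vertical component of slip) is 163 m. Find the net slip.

dip-slip = throw / sin(dip) = 163 / sin(52.2°) = 206.3 m
net slip = dip-slip / sin(rake) = 206.3 / sin(28°) = 439 m

439 m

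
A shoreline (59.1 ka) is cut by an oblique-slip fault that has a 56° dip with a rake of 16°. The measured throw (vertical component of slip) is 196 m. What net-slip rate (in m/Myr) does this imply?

dip-slip = throw / sin(dip) = 196 / sin(56°) = 236.4 m
net slip = dip-slip / sin(rake) = 236.4 / sin(16°) = 857.7 m
rate = 857.7 m / 59.1 ka = 0.0145 m/yr = 14500 m/Myr

14500 m/Myr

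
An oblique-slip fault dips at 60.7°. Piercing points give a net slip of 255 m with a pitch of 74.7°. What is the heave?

120 m

dip-slip = net slip × sin(rake) = 255 m × sin(74.7°) = 246 m
heave = dip-slip × cos(dip) = 246 × cos(60.7°) = 120 m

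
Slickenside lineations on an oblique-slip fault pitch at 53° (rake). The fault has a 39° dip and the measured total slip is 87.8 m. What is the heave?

54.5 m

dip-slip = net slip × sin(rake) = 87.8 m × sin(53°) = 70.12 m
heave = dip-slip × cos(dip) = 70.12 × cos(39°) = 54.5 m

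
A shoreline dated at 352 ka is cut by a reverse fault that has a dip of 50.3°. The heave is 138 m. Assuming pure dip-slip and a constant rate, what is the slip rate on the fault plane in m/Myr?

dip-slip = heave / cos(dip) = 138 m / cos(50.3°) = 216 m
rate = 216 m / 352 ka = 0.000614 m/yr = 614 m/Myr

614 m/Myr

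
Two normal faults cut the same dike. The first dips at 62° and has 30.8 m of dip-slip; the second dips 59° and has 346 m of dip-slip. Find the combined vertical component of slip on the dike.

throw_A = 30.8 × sin(62°) = 27.19 m
throw_B = 346 × sin(59°) = 296.6 m
total = 27.19 + 296.6 = 324 m

324 m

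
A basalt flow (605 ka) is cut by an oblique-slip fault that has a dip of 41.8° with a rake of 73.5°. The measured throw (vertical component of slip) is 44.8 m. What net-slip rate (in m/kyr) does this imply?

dip-slip = throw / sin(dip) = 44.8 / sin(41.8°) = 67.21 m
net slip = dip-slip / sin(rake) = 67.21 / sin(73.5°) = 70.10 m
rate = 70.10 m / 605 ka = 0.000116 m/yr = 0.116 m/kyr

0.116 m/kyr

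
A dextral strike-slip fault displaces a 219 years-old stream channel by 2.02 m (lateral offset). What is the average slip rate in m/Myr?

9220 m/Myr

rate = 2.02 m / 219 years = 0.00922 m/yr = 9220 m/Myr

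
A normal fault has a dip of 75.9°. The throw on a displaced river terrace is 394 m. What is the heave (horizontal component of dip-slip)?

heave = throw / tan(dip) = 394 / tan(75.9°) = 99 m

99 m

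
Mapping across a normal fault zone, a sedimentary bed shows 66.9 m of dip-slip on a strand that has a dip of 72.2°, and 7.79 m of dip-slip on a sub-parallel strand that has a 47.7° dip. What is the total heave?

25.7 m

heave_A = 66.9 × cos(72.2°) = 20.45 m
heave_B = 7.79 × cos(47.7°) = 5.243 m
total = 20.45 + 5.243 = 25.7 m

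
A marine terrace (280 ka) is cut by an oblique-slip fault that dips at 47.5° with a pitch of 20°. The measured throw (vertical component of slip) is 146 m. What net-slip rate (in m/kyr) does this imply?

2.07 m/kyr

dip-slip = throw / sin(dip) = 146 / sin(47.5°) = 198 m
net slip = dip-slip / sin(rake) = 198 / sin(20°) = 579 m
rate = 579 m / 280 ka = 0.00207 m/yr = 2.07 m/kyr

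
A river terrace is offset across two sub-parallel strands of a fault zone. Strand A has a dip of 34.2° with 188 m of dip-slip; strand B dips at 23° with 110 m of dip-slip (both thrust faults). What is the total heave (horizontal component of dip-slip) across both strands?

257 m

heave_A = 188 × cos(34.2°) = 155.5 m
heave_B = 110 × cos(23°) = 101.3 m
total = 155.5 + 101.3 = 257 m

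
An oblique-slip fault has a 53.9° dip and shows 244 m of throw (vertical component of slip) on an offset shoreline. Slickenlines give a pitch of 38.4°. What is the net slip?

486 m

dip-slip = throw / sin(dip) = 244 / sin(53.9°) = 302 m
net slip = dip-slip / sin(rake) = 302 / sin(38.4°) = 486 m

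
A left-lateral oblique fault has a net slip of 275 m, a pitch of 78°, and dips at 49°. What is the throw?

dip-slip = net slip × sin(rake) = 275 m × sin(78°) = 269 m
throw = dip-slip × sin(dip) = 269 × sin(49°) = 203 m

203 m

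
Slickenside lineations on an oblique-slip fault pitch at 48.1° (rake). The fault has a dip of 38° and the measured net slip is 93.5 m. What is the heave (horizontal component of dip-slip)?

54.8 m

dip-slip = net slip × sin(rake) = 93.5 m × sin(48.1°) = 69.59 m
heave = dip-slip × cos(dip) = 69.59 × cos(38°) = 54.8 m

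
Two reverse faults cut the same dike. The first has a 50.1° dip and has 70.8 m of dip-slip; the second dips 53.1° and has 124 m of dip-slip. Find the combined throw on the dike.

throw_A = 70.8 × sin(50.1°) = 54.32 m
throw_B = 124 × sin(53.1°) = 99.16 m
total = 54.32 + 99.16 = 153 m

153 m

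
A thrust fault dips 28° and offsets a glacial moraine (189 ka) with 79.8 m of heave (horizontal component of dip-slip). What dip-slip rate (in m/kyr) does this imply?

0.478 m/kyr

dip-slip = heave / cos(dip) = 79.8 m / cos(28°) = 90.38 m
rate = 90.38 m / 189 ka = 0.000478 m/yr = 0.478 m/kyr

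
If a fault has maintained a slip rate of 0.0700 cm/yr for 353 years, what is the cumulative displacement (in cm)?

24.7 cm

slip = rate × time = 0.0700 cm/yr × 353 years = 0.247 m = 24.7 cm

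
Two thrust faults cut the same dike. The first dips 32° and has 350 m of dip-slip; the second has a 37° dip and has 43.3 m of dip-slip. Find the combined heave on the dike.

heave_A = 350 × cos(32°) = 296.8 m
heave_B = 43.3 × cos(37°) = 34.58 m
total = 296.8 + 34.58 = 331 m

331 m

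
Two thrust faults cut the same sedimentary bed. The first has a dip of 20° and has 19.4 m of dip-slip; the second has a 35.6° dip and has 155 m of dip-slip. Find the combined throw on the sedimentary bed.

96.9 m

throw_A = 19.4 × sin(20°) = 6.635 m
throw_B = 155 × sin(35.6°) = 90.23 m
total = 6.635 + 90.23 = 96.9 m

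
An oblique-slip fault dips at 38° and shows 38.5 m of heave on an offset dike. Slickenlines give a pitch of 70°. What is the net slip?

dip-slip = heave / cos(dip) = 38.5 / cos(38°) = 48.86 m
net slip = dip-slip / sin(rake) = 48.86 / sin(70°) = 52 m

52 m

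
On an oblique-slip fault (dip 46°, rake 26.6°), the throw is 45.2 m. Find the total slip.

dip-slip = throw / sin(dip) = 45.2 / sin(46°) = 62.84 m
net slip = dip-slip / sin(rake) = 62.84 / sin(26.6°) = 140 m

140 m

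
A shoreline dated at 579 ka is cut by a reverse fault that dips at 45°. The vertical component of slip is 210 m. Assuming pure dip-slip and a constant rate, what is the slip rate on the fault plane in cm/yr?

dip-slip = throw / sin(dip) = 210 m / sin(45°) = 297 m
rate = 297 m / 579 ka = 0.000513 m/yr = 0.0513 cm/yr

0.0513 cm/yr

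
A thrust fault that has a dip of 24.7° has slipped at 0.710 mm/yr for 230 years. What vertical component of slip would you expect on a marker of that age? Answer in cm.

6.82 cm

dip-slip = rate × time = 0.710 mm/yr × 230 years = 0.1633 m
throw = dip-slip × sin(dip) = 0.1633 × sin(24.7°) = 0.0682 m = 6.82 cm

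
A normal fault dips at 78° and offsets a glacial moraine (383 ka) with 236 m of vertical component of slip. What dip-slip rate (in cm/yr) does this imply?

0.0630 cm/yr

dip-slip = throw / sin(dip) = 236 m / sin(78°) = 241.3 m
rate = 241.3 m / 383 ka = 0.000630 m/yr = 0.0630 cm/yr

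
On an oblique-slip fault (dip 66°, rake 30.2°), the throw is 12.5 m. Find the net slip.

27.2 m

dip-slip = throw / sin(dip) = 12.5 / sin(66°) = 13.68 m
net slip = dip-slip / sin(rake) = 13.68 / sin(30.2°) = 27.2 m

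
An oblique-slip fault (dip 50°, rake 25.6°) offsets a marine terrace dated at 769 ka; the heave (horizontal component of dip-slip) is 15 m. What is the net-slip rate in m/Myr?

dip-slip = heave / cos(dip) = 15 / cos(50°) = 23.34 m
net slip = dip-slip / sin(rake) = 23.34 / sin(25.6°) = 54.01 m
rate = 54.01 m / 769 ka = 0.0000702 m/yr = 70.2 m/Myr

70.2 m/Myr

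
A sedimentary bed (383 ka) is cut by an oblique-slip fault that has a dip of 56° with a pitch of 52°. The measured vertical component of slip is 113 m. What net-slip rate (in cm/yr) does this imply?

dip-slip = throw / sin(dip) = 113 / sin(56°) = 136.3 m
net slip = dip-slip / sin(rake) = 136.3 / sin(52°) = 173 m
rate = 173 m / 383 ka = 0.000452 m/yr = 0.0452 cm/yr

0.0452 cm/yr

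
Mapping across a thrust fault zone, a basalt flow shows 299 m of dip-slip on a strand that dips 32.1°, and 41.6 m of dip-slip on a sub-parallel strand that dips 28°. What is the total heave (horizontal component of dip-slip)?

290 m

heave_A = 299 × cos(32.1°) = 253.3 m
heave_B = 41.6 × cos(28°) = 36.73 m
total = 253.3 + 36.73 = 290 m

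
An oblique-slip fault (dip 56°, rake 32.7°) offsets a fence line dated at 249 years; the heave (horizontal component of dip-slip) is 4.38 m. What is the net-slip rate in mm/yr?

58.2 mm/yr

dip-slip = heave / cos(dip) = 4.38 / cos(56°) = 7.833 m
net slip = dip-slip / sin(rake) = 7.833 / sin(32.7°) = 14.50 m
rate = 14.50 m / 249 years = 0.0582 m/yr = 58.2 mm/yr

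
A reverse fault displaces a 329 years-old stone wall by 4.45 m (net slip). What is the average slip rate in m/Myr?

rate = 4.45 m / 329 years = 0.0135 m/yr = 13500 m/Myr

13500 m/Myr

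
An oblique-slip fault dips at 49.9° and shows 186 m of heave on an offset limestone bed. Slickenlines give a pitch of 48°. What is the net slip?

dip-slip = heave / cos(dip) = 186 / cos(49.9°) = 288.8 m
net slip = dip-slip / sin(rake) = 288.8 / sin(48°) = 389 m

389 m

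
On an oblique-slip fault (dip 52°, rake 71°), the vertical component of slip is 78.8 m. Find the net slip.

106 m

dip-slip = throw / sin(dip) = 78.8 / sin(52°) = 100 m
net slip = dip-slip / sin(rake) = 100 / sin(71°) = 106 m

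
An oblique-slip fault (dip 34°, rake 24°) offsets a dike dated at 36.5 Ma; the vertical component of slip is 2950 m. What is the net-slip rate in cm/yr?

dip-slip = throw / sin(dip) = 2950 / sin(34°) = 5275 m
net slip = dip-slip / sin(rake) = 5275 / sin(24°) = 12970 m
rate = 12970 m / 36.5 Ma = 0.000355 m/yr = 0.0355 cm/yr

0.0355 cm/yr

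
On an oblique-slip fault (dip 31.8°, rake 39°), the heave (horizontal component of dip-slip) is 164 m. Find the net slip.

307 m

dip-slip = heave / cos(dip) = 164 / cos(31.8°) = 193 m
net slip = dip-slip / sin(rake) = 193 / sin(39°) = 307 m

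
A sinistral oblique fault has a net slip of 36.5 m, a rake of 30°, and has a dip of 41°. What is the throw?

dip-slip = net slip × sin(rake) = 36.5 m × sin(30°) = 18.25 m
throw = dip-slip × sin(dip) = 18.25 × sin(41°) = 12 m

12 m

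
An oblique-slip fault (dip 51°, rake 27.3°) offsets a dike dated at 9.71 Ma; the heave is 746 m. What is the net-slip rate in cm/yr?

dip-slip = heave / cos(dip) = 746 / cos(51°) = 1185 m
net slip = dip-slip / sin(rake) = 1185 / sin(27.3°) = 2585 m
rate = 2585 m / 9.71 Ma = 0.000266 m/yr = 0.0266 cm/yr

0.0266 cm/yr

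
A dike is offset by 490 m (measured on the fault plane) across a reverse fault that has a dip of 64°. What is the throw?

440 m

throw = dip-slip × sin(dip) = 490 m × sin(64°) = 440 m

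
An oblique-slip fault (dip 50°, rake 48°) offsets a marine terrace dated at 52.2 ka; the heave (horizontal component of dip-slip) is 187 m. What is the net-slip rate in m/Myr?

dip-slip = heave / cos(dip) = 187 / cos(50°) = 290.9 m
net slip = dip-slip / sin(rake) = 290.9 / sin(48°) = 391.5 m
rate = 391.5 m / 52.2 ka = 0.00750 m/yr = 7500 m/Myr

7500 m/Myr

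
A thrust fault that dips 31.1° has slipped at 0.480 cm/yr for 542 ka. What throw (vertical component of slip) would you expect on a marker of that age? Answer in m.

dip-slip = rate × time = 0.480 cm/yr × 542 ka = 2602 m
throw = dip-slip × sin(dip) = 2602 × sin(31.1°) = 1340 m

1340 m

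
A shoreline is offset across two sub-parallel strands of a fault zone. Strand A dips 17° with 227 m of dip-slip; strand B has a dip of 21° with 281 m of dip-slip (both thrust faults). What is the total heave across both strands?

heave_A = 227 × cos(17°) = 217.1 m
heave_B = 281 × cos(21°) = 262.3 m
total = 217.1 + 262.3 = 479 m

479 m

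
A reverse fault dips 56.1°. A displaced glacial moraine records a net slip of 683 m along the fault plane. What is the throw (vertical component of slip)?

throw = dip-slip × sin(dip) = 683 m × sin(56.1°) = 567 m

567 m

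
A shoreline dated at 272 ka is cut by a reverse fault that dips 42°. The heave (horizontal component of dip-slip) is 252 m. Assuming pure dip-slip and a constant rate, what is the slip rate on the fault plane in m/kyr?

1.25 m/kyr

dip-slip = heave / cos(dip) = 252 m / cos(42°) = 339.1 m
rate = 339.1 m / 272 ka = 0.00125 m/yr = 1.25 m/kyr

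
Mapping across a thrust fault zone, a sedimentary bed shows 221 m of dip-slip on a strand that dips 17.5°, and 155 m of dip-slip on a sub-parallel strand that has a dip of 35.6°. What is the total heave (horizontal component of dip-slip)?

337 m

heave_A = 221 × cos(17.5°) = 210.8 m
heave_B = 155 × cos(35.6°) = 126 m
total = 210.8 + 126 = 337 m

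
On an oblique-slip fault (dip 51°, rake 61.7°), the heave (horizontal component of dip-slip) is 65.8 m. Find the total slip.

119 m

dip-slip = heave / cos(dip) = 65.8 / cos(51°) = 104.6 m
net slip = dip-slip / sin(rake) = 104.6 / sin(61.7°) = 119 m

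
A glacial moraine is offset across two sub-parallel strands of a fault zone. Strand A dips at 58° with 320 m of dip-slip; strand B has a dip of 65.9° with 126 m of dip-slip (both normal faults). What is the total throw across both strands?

throw_A = 320 × sin(58°) = 271.4 m
throw_B = 126 × sin(65.9°) = 115 m
total = 271.4 + 115 = 386 m

386 m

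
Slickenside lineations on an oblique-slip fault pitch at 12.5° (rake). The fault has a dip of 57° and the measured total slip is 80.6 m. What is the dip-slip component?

17.4 m

dip-slip = net slip × sin(rake) = 80.6 m × sin(12.5°) = 17.4 m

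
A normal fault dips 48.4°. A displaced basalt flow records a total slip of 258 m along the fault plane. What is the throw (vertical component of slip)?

throw = dip-slip × sin(dip) = 258 m × sin(48.4°) = 193 m

193 m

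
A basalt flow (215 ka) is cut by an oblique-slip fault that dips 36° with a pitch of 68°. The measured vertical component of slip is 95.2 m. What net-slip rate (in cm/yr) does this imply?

0.0812 cm/yr

dip-slip = throw / sin(dip) = 95.2 / sin(36°) = 162 m
net slip = dip-slip / sin(rake) = 162 / sin(68°) = 174.7 m
rate = 174.7 m / 215 ka = 0.000812 m/yr = 0.0812 cm/yr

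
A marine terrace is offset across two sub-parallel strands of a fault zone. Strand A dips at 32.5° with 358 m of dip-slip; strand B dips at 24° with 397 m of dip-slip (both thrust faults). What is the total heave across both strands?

heave_A = 358 × cos(32.5°) = 301.9 m
heave_B = 397 × cos(24°) = 362.7 m
total = 301.9 + 362.7 = 665 m

665 m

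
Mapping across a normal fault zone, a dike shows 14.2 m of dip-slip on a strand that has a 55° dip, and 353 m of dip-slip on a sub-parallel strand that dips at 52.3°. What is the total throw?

291 m

throw_A = 14.2 × sin(55°) = 11.63 m
throw_B = 353 × sin(52.3°) = 279.3 m
total = 11.63 + 279.3 = 291 m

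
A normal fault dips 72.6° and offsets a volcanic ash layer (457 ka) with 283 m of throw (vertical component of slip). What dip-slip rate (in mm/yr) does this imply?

dip-slip = throw / sin(dip) = 283 m / sin(72.6°) = 296.6 m
rate = 296.6 m / 457 ka = 0.000649 m/yr = 0.649 mm/yr

0.649 mm/yr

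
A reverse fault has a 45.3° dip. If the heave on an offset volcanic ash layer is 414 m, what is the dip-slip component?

dip-slip = heave / cos(dip) = 414 / cos(45.3°) = 589 m

589 m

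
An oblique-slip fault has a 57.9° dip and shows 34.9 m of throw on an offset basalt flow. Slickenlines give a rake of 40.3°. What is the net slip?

dip-slip = throw / sin(dip) = 34.9 / sin(57.9°) = 41.20 m
net slip = dip-slip / sin(rake) = 41.20 / sin(40.3°) = 63.7 m

63.7 m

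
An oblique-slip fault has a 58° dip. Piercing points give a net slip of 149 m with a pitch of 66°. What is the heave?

72.1 m

dip-slip = net slip × sin(rake) = 149 m × sin(66°) = 136.1 m
heave = dip-slip × cos(dip) = 136.1 × cos(58°) = 72.1 m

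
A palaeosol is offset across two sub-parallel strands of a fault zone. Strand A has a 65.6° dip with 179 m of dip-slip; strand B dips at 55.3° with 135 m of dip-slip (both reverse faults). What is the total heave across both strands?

151 m

heave_A = 179 × cos(65.6°) = 73.95 m
heave_B = 135 × cos(55.3°) = 76.85 m
total = 73.95 + 76.85 = 151 m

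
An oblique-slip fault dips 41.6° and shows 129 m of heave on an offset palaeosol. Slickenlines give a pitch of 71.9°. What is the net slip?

181 m

dip-slip = heave / cos(dip) = 129 / cos(41.6°) = 172.5 m
net slip = dip-slip / sin(rake) = 172.5 / sin(71.9°) = 181 m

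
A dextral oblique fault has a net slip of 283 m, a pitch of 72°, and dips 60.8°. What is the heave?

131 m

dip-slip = net slip × sin(rake) = 283 m × sin(72°) = 269.1 m
heave = dip-slip × cos(dip) = 269.1 × cos(60.8°) = 131 m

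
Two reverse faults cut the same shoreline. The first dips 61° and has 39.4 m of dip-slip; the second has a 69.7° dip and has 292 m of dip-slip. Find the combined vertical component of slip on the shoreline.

throw_A = 39.4 × sin(61°) = 34.46 m
throw_B = 292 × sin(69.7°) = 273.9 m
total = 34.46 + 273.9 = 308 m

308 m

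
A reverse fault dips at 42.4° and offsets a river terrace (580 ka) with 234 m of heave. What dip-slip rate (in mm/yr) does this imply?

0.546 mm/yr

dip-slip = heave / cos(dip) = 234 m / cos(42.4°) = 316.9 m
rate = 316.9 m / 580 ka = 0.000546 m/yr = 0.546 mm/yr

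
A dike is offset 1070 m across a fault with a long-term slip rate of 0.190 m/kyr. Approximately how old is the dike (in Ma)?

age = offset / rate = 1070 m / (0.190 m/kyr) = 5.63e+06 yr = 5.63 Ma

5.63 Ma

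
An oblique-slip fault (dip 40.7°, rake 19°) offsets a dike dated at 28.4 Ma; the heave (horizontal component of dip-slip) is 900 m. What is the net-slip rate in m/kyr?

0.128 m/kyr

dip-slip = heave / cos(dip) = 900 / cos(40.7°) = 1187 m
net slip = dip-slip / sin(rake) = 1187 / sin(19°) = 3646 m
rate = 3646 m / 28.4 Ma = 0.000128 m/yr = 0.128 m/kyr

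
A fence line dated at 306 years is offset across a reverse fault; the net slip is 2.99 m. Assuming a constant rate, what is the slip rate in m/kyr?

9.77 m/kyr

rate = 2.99 m / 306 years = 0.00977 m/yr = 9.77 m/kyr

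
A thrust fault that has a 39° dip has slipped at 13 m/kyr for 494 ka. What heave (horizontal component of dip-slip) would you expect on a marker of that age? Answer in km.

dip-slip = rate × time = 13 m/kyr × 494 ka = 6422 m
heave = dip-slip × cos(dip) = 6422 × cos(39°) = 4990 m = 4.99 km

4.99 km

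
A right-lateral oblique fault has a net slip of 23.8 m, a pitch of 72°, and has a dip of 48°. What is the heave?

15.1 m

dip-slip = net slip × sin(rake) = 23.8 m × sin(72°) = 22.64 m
heave = dip-slip × cos(dip) = 22.64 × cos(48°) = 15.1 m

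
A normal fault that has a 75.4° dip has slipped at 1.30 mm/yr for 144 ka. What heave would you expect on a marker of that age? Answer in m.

47.2 m

dip-slip = rate × time = 1.30 mm/yr × 144 ka = 187.2 m
heave = dip-slip × cos(dip) = 187.2 × cos(75.4°) = 47.2 m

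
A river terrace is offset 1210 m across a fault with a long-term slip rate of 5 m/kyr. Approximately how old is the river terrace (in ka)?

242 ka

age = offset / rate = 1210 m / (5 m/kyr) = 242000 yr = 242 ka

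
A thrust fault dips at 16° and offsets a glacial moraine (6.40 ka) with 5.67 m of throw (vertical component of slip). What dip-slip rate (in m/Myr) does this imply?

3210 m/Myr

dip-slip = throw / sin(dip) = 5.67 m / sin(16°) = 20.57 m
rate = 20.57 m / 6.40 ka = 0.00321 m/yr = 3210 m/Myr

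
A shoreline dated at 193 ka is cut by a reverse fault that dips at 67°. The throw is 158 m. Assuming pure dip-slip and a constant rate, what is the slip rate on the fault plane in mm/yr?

dip-slip = throw / sin(dip) = 158 m / sin(67°) = 171.6 m
rate = 171.6 m / 193 ka = 0.000889 m/yr = 0.889 mm/yr

0.889 mm/yr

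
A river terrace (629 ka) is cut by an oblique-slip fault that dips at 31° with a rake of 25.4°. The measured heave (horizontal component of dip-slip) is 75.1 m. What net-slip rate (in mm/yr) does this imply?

0.325 mm/yr

dip-slip = heave / cos(dip) = 75.1 / cos(31°) = 87.61 m
net slip = dip-slip / sin(rake) = 87.61 / sin(25.4°) = 204.3 m
rate = 204.3 m / 629 ka = 0.000325 m/yr = 0.325 mm/yr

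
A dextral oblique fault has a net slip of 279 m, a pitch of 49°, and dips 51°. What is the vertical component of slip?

164 m

dip-slip = net slip × sin(rake) = 279 m × sin(49°) = 210.6 m
throw = dip-slip × sin(dip) = 210.6 × sin(51°) = 164 m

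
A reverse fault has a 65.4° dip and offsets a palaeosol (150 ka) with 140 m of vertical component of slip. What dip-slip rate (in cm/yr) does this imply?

dip-slip = throw / sin(dip) = 140 m / sin(65.4°) = 154 m
rate = 154 m / 150 ka = 0.00103 m/yr = 0.103 cm/yr

0.103 cm/yr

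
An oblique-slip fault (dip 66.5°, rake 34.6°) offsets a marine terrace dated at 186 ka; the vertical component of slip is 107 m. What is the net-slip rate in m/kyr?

1.10 m/kyr

dip-slip = throw / sin(dip) = 107 / sin(66.5°) = 116.7 m
net slip = dip-slip / sin(rake) = 116.7 / sin(34.6°) = 205.5 m
rate = 205.5 m / 186 ka = 0.00110 m/yr = 1.10 m/kyr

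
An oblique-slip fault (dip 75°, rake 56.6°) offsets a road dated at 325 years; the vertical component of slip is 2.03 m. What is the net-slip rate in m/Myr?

7750 m/Myr

dip-slip = throw / sin(dip) = 2.03 / sin(75°) = 2.102 m
net slip = dip-slip / sin(rake) = 2.102 / sin(56.6°) = 2.517 m
rate = 2.517 m / 325 years = 0.00775 m/yr = 7750 m/Myr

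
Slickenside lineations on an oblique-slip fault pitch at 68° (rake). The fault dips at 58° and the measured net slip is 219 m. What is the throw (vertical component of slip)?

dip-slip = net slip × sin(rake) = 219 m × sin(68°) = 203.1 m
throw = dip-slip × sin(dip) = 203.1 × sin(58°) = 172 m

172 m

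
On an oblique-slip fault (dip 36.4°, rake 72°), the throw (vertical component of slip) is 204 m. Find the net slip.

361 m

dip-slip = throw / sin(dip) = 204 / sin(36.4°) = 343.8 m
net slip = dip-slip / sin(rake) = 343.8 / sin(72°) = 361 m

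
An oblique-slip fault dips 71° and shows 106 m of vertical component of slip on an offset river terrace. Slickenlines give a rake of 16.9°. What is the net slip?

dip-slip = throw / sin(dip) = 106 / sin(71°) = 112.1 m
net slip = dip-slip / sin(rake) = 112.1 / sin(16.9°) = 386 m

386 m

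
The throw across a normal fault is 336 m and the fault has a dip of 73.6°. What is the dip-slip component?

350 m

dip-slip = throw / sin(dip) = 336 / sin(73.6°) = 350 m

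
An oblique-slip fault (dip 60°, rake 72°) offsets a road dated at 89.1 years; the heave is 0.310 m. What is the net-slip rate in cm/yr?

0.732 cm/yr

dip-slip = heave / cos(dip) = 0.310 / cos(60°) = 0.6200 m
net slip = dip-slip / sin(rake) = 0.6200 / sin(72°) = 0.6519 m
rate = 0.6519 m / 89.1 years = 0.00732 m/yr = 0.732 cm/yr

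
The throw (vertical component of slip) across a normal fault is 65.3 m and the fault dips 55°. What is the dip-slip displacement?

79.7 m

dip-slip = throw / sin(dip) = 65.3 / sin(55°) = 79.7 m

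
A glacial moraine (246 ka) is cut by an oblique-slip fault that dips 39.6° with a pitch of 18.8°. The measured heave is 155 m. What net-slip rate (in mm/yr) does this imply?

2.54 mm/yr

dip-slip = heave / cos(dip) = 155 / cos(39.6°) = 201.2 m
net slip = dip-slip / sin(rake) = 201.2 / sin(18.8°) = 624.2 m
rate = 624.2 m / 246 ka = 0.00254 m/yr = 2.54 mm/yr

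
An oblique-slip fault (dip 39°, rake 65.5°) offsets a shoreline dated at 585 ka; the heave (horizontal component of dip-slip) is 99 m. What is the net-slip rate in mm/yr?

0.239 mm/yr

dip-slip = heave / cos(dip) = 99 / cos(39°) = 127.4 m
net slip = dip-slip / sin(rake) = 127.4 / sin(65.5°) = 140 m
rate = 140 m / 585 ka = 0.000239 m/yr = 0.239 mm/yr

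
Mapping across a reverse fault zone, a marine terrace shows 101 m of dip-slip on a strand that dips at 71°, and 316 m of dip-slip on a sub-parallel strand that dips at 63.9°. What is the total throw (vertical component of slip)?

throw_A = 101 × sin(71°) = 95.50 m
throw_B = 316 × sin(63.9°) = 283.8 m
total = 95.50 + 283.8 = 379 m

379 m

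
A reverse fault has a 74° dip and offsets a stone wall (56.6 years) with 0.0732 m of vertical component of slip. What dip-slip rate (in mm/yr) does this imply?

dip-slip = throw / sin(dip) = 0.0732 m / sin(74°) = 0.07615 m
rate = 0.07615 m / 56.6 years = 0.00135 m/yr = 1.35 mm/yr

1.35 mm/yr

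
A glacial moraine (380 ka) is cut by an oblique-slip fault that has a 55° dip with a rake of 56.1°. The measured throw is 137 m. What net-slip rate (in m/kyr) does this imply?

0.530 m/kyr

dip-slip = throw / sin(dip) = 137 / sin(55°) = 167.2 m
net slip = dip-slip / sin(rake) = 167.2 / sin(56.1°) = 201.5 m
rate = 201.5 m / 380 ka = 0.000530 m/yr = 0.530 m/kyr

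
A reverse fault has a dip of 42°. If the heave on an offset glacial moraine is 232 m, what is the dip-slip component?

312 m

dip-slip = heave / cos(dip) = 232 / cos(42°) = 312 m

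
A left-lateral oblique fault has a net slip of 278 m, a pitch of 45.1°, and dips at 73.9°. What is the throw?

dip-slip = net slip × sin(rake) = 278 m × sin(45.1°) = 196.9 m
throw = dip-slip × sin(dip) = 196.9 × sin(73.9°) = 189 m

189 m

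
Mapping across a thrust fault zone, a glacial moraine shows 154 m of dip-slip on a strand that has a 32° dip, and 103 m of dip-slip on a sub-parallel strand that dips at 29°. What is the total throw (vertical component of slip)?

132 m

throw_A = 154 × sin(32°) = 81.61 m
throw_B = 103 × sin(29°) = 49.94 m
total = 81.61 + 49.94 = 132 m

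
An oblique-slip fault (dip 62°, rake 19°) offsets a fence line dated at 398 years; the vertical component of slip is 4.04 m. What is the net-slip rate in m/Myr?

dip-slip = throw / sin(dip) = 4.04 / sin(62°) = 4.576 m
net slip = dip-slip / sin(rake) = 4.576 / sin(19°) = 14.05 m
rate = 14.05 m / 398 years = 0.0353 m/yr = 35300 m/Myr

35300 m/Myr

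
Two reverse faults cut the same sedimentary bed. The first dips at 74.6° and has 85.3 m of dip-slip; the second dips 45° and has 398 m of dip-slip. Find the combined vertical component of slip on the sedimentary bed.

throw_A = 85.3 × sin(74.6°) = 82.24 m
throw_B = 398 × sin(45°) = 281.4 m
total = 82.24 + 281.4 = 364 m

364 m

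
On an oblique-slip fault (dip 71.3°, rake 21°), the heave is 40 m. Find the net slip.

348 m

dip-slip = heave / cos(dip) = 40 / cos(71.3°) = 124.8 m
net slip = dip-slip / sin(rake) = 124.8 / sin(21°) = 348 m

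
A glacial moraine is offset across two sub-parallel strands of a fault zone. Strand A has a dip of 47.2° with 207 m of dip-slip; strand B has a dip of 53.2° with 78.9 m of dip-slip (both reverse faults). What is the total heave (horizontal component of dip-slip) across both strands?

heave_A = 207 × cos(47.2°) = 140.6 m
heave_B = 78.9 × cos(53.2°) = 47.26 m
total = 140.6 + 47.26 = 188 m

188 m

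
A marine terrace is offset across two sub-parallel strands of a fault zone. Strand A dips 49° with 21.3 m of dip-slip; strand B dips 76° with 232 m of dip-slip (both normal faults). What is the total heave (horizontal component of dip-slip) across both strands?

heave_A = 21.3 × cos(49°) = 13.97 m
heave_B = 232 × cos(76°) = 56.13 m
total = 13.97 + 56.13 = 70.1 m

70.1 m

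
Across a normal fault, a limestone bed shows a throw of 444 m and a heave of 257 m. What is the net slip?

513 m

net slip = √(throw² + heave²) = √(444² + 257²) = 513 m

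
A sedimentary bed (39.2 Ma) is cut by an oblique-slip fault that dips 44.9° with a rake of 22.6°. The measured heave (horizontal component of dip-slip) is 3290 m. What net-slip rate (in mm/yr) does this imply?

dip-slip = heave / cos(dip) = 3290 / cos(44.9°) = 4645 m
net slip = dip-slip / sin(rake) = 4645 / sin(22.6°) = 12090 m
rate = 12090 m / 39.2 Ma = 0.000308 m/yr = 0.308 mm/yr

0.308 mm/yr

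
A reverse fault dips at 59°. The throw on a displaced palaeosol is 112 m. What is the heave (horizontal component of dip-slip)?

67.3 m

heave = throw / tan(dip) = 112 / tan(59°) = 67.3 m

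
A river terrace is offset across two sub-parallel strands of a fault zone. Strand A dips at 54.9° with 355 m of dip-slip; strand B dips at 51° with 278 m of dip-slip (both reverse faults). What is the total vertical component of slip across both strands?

throw_A = 355 × sin(54.9°) = 290.4 m
throw_B = 278 × sin(51°) = 216 m
total = 290.4 + 216 = 506 m

506 m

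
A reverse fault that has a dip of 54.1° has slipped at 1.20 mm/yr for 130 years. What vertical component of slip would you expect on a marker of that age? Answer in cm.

dip-slip = rate × time = 1.20 mm/yr × 130 years = 0.1560 m
throw = dip-slip × sin(dip) = 0.1560 × sin(54.1°) = 0.126 m = 12.6 cm

12.6 cm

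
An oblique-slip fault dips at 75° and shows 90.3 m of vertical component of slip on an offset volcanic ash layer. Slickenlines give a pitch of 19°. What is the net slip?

dip-slip = throw / sin(dip) = 90.3 / sin(75°) = 93.49 m
net slip = dip-slip / sin(rake) = 93.49 / sin(19°) = 287 m

287 m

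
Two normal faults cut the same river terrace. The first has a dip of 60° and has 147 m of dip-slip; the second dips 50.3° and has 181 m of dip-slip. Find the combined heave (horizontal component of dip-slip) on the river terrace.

189 m

heave_A = 147 × cos(60°) = 73.50 m
heave_B = 181 × cos(50.3°) = 115.6 m
total = 73.50 + 115.6 = 189 m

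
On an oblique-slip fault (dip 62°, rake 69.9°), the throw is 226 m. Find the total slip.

273 m

dip-slip = throw / sin(dip) = 226 / sin(62°) = 256 m
net slip = dip-slip / sin(rake) = 256 / sin(69.9°) = 273 m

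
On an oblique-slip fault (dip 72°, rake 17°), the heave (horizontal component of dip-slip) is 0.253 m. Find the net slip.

2.80 m

dip-slip = heave / cos(dip) = 0.253 / cos(72°) = 0.8187 m
net slip = dip-slip / sin(rake) = 0.8187 / sin(17°) = 2.80 m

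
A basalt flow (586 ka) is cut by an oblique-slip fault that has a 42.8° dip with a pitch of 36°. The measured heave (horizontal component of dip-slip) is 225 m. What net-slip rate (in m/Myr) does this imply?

dip-slip = heave / cos(dip) = 225 / cos(42.8°) = 306.7 m
net slip = dip-slip / sin(rake) = 306.7 / sin(36°) = 521.7 m
rate = 521.7 m / 586 ka = 0.000890 m/yr = 890 m/Myr

890 m/Myr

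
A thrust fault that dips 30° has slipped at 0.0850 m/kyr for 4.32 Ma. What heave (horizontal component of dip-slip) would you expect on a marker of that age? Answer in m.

dip-slip = rate × time = 0.0850 m/kyr × 4.32 Ma = 367.2 m
heave = dip-slip × cos(dip) = 367.2 × cos(30°) = 318 m

318 m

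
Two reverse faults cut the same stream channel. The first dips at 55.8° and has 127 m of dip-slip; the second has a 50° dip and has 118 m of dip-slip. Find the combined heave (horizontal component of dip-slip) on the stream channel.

147 m

heave_A = 127 × cos(55.8°) = 71.38 m
heave_B = 118 × cos(50°) = 75.85 m
total = 71.38 + 75.85 = 147 m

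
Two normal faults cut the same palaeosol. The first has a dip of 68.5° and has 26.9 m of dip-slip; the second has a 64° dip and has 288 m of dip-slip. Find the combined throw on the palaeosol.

throw_A = 26.9 × sin(68.5°) = 25.03 m
throw_B = 288 × sin(64°) = 258.9 m
total = 25.03 + 258.9 = 284 m

284 m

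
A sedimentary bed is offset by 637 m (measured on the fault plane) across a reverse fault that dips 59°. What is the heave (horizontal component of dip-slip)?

heave = dip-slip × cos(dip) = 637 m × cos(59°) = 328 m

328 m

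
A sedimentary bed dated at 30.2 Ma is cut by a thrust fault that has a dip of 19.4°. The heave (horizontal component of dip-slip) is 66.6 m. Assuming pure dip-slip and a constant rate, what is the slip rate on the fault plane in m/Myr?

2.34 m/Myr

dip-slip = heave / cos(dip) = 66.6 m / cos(19.4°) = 70.61 m
rate = 70.61 m / 30.2 Ma = 0.00000234 m/yr = 2.34 m/Myr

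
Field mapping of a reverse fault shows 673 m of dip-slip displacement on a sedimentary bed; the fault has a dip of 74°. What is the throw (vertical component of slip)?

647 m

throw = dip-slip × sin(dip) = 673 m × sin(74°) = 647 m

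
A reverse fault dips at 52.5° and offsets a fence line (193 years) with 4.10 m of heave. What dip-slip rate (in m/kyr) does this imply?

34.9 m/kyr

dip-slip = heave / cos(dip) = 4.10 m / cos(52.5°) = 6.735 m
rate = 6.735 m / 193 years = 0.0349 m/yr = 34.9 m/kyr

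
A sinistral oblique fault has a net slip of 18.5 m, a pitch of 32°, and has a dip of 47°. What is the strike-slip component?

15.7 m

strike-slip = net slip × cos(rake) = 18.5 m × cos(32°) = 15.7 m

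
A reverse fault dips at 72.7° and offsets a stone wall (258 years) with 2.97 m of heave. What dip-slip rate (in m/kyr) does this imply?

dip-slip = heave / cos(dip) = 2.97 m / cos(72.7°) = 9.987 m
rate = 9.987 m / 258 years = 0.0387 m/yr = 38.7 m/kyr

38.7 m/kyr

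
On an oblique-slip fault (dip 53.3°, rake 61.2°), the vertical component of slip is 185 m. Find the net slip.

263 m

dip-slip = throw / sin(dip) = 185 / sin(53.3°) = 230.7 m
net slip = dip-slip / sin(rake) = 230.7 / sin(61.2°) = 263 m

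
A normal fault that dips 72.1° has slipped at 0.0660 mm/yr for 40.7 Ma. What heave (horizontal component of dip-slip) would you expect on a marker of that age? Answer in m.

dip-slip = rate × time = 0.0660 mm/yr × 40.7 Ma = 2686 m
heave = dip-slip × cos(dip) = 2686 × cos(72.1°) = 826 m

826 m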